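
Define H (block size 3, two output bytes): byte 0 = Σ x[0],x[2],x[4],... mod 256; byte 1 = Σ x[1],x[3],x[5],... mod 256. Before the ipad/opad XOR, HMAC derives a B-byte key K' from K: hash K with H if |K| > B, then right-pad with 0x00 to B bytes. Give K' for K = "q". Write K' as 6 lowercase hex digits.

Key "q" = 71 is 1 byte ≤ B = 3; zero-pad to 3 bytes: K' = 71 00 00.

710000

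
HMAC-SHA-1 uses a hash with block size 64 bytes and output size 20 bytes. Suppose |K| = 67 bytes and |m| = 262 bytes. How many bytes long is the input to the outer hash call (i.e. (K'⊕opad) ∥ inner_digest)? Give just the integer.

Key is 67 > 64 bytes, so it is hashed to 20 bytes then zero-padded to 64: |K'| = 64.
Outer input = (K'⊕opad) ∥ H(inner) → 64 + 20 = 84 bytes.

84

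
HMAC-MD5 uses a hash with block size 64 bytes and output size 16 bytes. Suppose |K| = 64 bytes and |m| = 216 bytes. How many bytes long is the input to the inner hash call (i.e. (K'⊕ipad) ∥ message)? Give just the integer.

Key is 64 ≤ 64 bytes, zero-padded: |K'| = 64.
Inner input = (K'⊕ipad) ∥ m → 64 + 216 = 280 bytes.

280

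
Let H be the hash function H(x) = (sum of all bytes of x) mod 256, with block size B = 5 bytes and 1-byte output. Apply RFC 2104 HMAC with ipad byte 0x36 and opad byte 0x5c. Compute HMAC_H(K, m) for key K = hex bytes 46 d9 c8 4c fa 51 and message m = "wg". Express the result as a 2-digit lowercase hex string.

Key hex bytes 46 d9 c8 4c fa 51 is 6 bytes > B = 5, so hash it first: H(key) = 7e, then zero-pad to 5 bytes: K' = 7e 00 00 00 00.
K' ⊕ ipad = 48 36 36 36 36.  K' ⊕ opad = 22 5c 5c 5c 5c.
Inner input = (K'⊕ipad) ∥ m = 48 36 36 36 36 ∥ 77 67.
Inner hash: sum = 72+54+54+54+54+119+103 = 510; mod 256 = 254 → fe.
Outer input = (K'⊕opad) ∥ inner = 22 5c 5c 5c 5c ∥ fe.
Outer hash (tag): sum = 34+92+92+92+92+254 = 656; mod 256 = 144 → 90.

90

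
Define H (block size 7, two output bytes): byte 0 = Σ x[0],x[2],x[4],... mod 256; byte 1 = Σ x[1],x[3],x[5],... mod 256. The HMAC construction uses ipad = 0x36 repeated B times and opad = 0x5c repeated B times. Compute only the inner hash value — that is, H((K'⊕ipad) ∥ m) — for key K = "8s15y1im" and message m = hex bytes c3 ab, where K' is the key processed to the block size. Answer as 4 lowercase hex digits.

ca9f

Key "8s15y1im" = 38 73 31 35 79 31 69 6d is 8 bytes > B = 7, so hash it first: H(key) = 4b 46, then zero-pad to 7 bytes: K' = 4b 46 00 00 00 00 00.
K' ⊕ ipad = 7d 70 36 36 36 36 36.
Inner input = 7d 70 36 36 36 36 36 ∥ c3 ab.
Inner hash: even-index sum = 458 mod 256 = 202; odd-index sum = 415 mod 256 = 159 → ca 9f.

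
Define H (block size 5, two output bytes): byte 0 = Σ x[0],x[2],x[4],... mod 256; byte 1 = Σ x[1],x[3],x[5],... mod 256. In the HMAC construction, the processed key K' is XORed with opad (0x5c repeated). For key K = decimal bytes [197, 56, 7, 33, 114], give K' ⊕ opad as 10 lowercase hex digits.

99645b7d2e

Key decimal bytes [197, 56, 7, 33, 114] = c5 38 07 21 72 is exactly B = 5 bytes: K' = c5 38 07 21 72.
XOR each byte with 0x5c: c5⊕5c=99, 38⊕5c=64, 07⊕5c=5b, 21⊕5c=7d, 72⊕5c=2e.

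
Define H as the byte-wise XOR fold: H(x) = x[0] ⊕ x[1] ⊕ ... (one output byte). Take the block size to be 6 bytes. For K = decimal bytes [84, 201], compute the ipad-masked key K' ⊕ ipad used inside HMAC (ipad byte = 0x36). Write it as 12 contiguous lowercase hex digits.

62ff36363636

Key decimal bytes [84, 201] = 54 c9 is 2 bytes ≤ B = 6; zero-pad to 6 bytes: K' = 54 c9 00 00 00 00.
XOR each byte with 0x36: 54⊕36=62, c9⊕36=ff, 00⊕36=36, 00⊕36=36, 00⊕36=36, 00⊕36=36.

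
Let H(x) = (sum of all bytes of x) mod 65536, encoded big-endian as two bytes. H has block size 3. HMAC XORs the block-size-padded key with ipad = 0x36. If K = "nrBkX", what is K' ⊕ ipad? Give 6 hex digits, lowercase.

Key "nrBkX" = 6e 72 42 6b 58 is 5 bytes > B = 3, so hash it first: H(key) = 01 e5, then zero-pad to 3 bytes: K' = 01 e5 00.
XOR each byte with 0x36: 01⊕36=37, e5⊕36=d3, 00⊕36=36.

37d336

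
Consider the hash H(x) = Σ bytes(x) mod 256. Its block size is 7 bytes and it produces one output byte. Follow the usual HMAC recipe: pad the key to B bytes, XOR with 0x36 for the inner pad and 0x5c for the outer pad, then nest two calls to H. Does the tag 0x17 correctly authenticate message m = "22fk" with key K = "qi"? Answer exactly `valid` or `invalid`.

Key "qi" = 71 69 is 2 bytes ≤ B = 7; zero-pad to 7 bytes: K' = 71 69 00 00 00 00 00.
K' ⊕ ipad = 47 5f 36 36 36 36 36; K' ⊕ opad = 2d 35 5c 5c 5c 5c 5c.
Inner hash: sum = 71+95+54+54+54+54+54+50+50+102+107 = 745; mod 256 = 233 → e9.
Outer hash (recomputed tag): sum = 45+53+92+92+92+92+92+233 = 791; mod 256 = 23 → 17.
Recomputed tag = 17; claimed = 17 → match.

valid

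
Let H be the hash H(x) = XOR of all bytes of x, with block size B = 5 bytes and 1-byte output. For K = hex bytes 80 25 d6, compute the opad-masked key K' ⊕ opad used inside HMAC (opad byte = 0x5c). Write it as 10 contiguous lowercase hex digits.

dc798a5c5c

Key hex bytes 80 25 d6 is 3 bytes ≤ B = 5; zero-pad to 5 bytes: K' = 80 25 d6 00 00.
XOR each byte with 0x5c: 80⊕5c=dc, 25⊕5c=79, d6⊕5c=8a, 00⊕5c=5c, 00⊕5c=5c.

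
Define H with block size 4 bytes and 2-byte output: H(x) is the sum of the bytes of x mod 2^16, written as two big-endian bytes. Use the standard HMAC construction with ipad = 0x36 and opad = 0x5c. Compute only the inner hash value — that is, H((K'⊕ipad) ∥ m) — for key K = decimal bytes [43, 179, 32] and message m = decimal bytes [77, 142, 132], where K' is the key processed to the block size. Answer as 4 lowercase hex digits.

Key decimal bytes [43, 179, 32] = 2b b3 20 is 3 bytes ≤ B = 4; zero-pad to 4 bytes: K' = 2b b3 20 00.
K' ⊕ ipad = 1d 85 16 36.
Inner input = 1d 85 16 36 ∥ 4d 8e 84.
Inner hash: sum = 29+133+22+54+77+142+132 = 589 → 02 4d.

024d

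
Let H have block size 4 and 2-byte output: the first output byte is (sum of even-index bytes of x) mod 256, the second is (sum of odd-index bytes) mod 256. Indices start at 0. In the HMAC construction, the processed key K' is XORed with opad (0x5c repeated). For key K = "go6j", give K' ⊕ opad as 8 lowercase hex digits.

Key "go6j" = 67 6f 36 6a is exactly B = 4 bytes: K' = 67 6f 36 6a.
XOR each byte with 0x5c: 67⊕5c=3b, 6f⊕5c=33, 36⊕5c=6a, 6a⊕5c=36.

3b336a36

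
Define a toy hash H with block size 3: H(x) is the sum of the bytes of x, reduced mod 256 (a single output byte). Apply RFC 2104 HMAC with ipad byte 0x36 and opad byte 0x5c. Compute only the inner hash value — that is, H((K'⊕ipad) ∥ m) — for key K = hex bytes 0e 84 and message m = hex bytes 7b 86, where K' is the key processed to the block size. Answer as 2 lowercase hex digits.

Key hex bytes 0e 84 is 2 bytes ≤ B = 3; zero-pad to 3 bytes: K' = 0e 84 00.
K' ⊕ ipad = 38 b2 36.
Inner input = 38 b2 36 ∥ 7b 86.
Inner hash: sum = 56+178+54+123+134 = 545; mod 256 = 33 → 21.

21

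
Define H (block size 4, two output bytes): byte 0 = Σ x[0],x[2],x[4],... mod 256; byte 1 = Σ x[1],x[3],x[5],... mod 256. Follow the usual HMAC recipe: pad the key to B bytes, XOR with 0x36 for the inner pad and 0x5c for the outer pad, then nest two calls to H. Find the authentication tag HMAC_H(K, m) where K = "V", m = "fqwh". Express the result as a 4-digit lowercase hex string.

d9fd

Key "V" = 56 is 1 byte ≤ B = 4; zero-pad to 4 bytes: K' = 56 00 00 00.
K' ⊕ ipad = 60 36 36 36.  K' ⊕ opad = 0a 5c 5c 5c.
Inner input = (K'⊕ipad) ∥ m = 60 36 36 36 ∥ 66 71 77 68.
Inner hash: even-index sum = 371 mod 256 = 115; odd-index sum = 325 mod 256 = 69 → 73 45.
Outer input = (K'⊕opad) ∥ inner = 0a 5c 5c 5c ∥ 73 45.
Outer hash (tag): even-index sum = 217 mod 256 = 217; odd-index sum = 253 mod 256 = 253 → d9 fd.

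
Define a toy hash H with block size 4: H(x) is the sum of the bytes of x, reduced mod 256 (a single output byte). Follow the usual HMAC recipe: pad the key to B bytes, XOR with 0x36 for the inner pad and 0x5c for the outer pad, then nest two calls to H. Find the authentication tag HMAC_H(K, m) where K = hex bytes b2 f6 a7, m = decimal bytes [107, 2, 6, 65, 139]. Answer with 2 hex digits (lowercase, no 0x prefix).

Key hex bytes b2 f6 a7 is 3 bytes ≤ B = 4; zero-pad to 4 bytes: K' = b2 f6 a7 00.
K' ⊕ ipad = 84 c0 91 36.  K' ⊕ opad = ee aa fb 5c.
Inner input = (K'⊕ipad) ∥ m = 84 c0 91 36 ∥ 6b 02 06 41 8b.
Inner hash: sum = 132+192+145+54+107+2+6+65+139 = 842; mod 256 = 74 → 4a.
Outer input = (K'⊕opad) ∥ inner = ee aa fb 5c ∥ 4a.
Outer hash (tag): sum = 238+170+251+92+74 = 825; mod 256 = 57 → 39.

39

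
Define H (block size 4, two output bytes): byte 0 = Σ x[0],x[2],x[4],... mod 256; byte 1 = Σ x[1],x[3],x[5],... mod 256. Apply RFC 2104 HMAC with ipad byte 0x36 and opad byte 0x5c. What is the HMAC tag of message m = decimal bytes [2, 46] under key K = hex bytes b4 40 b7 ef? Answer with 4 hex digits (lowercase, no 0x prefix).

Key hex bytes b4 40 b7 ef is exactly B = 4 bytes: K' = b4 40 b7 ef.
K' ⊕ ipad = 82 76 81 d9.  K' ⊕ opad = e8 1c eb b3.
Inner input = (K'⊕ipad) ∥ m = 82 76 81 d9 ∥ 02 2e.
Inner hash: even-index sum = 261 mod 256 = 5; odd-index sum = 381 mod 256 = 125 → 05 7d.
Outer input = (K'⊕opad) ∥ inner = e8 1c eb b3 ∥ 05 7d.
Outer hash (tag): even-index sum = 472 mod 256 = 216; odd-index sum = 332 mod 256 = 76 → d8 4c.

d84c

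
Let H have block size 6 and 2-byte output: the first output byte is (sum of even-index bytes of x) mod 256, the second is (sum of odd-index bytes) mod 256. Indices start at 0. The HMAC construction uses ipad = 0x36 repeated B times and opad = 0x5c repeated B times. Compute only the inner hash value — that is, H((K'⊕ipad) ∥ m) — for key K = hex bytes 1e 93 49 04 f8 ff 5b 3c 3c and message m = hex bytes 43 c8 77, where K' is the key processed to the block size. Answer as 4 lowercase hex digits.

Key hex bytes 1e 93 49 04 f8 ff 5b 3c 3c is 9 bytes > B = 6, so hash it first: H(key) = f6 d2, then zero-pad to 6 bytes: K' = f6 d2 00 00 00 00.
K' ⊕ ipad = c0 e4 36 36 36 36.
Inner input = c0 e4 36 36 36 36 ∥ 43 c8 77.
Inner hash: even-index sum = 486 mod 256 = 230; odd-index sum = 536 mod 256 = 24 → e6 18.

e618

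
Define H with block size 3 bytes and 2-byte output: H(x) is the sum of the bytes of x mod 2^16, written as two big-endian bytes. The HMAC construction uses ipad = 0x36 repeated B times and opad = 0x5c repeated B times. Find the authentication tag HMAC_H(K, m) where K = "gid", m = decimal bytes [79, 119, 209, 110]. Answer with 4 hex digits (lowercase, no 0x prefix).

Key "gid" = 67 69 64 is exactly B = 3 bytes: K' = 67 69 64.
K' ⊕ ipad = 51 5f 52.  K' ⊕ opad = 3b 35 38.
Inner input = (K'⊕ipad) ∥ m = 51 5f 52 ∥ 4f 77 d1 6e.
Inner hash: sum = 81+95+82+79+119+209+110 = 775 → 03 07.
Outer input = (K'⊕opad) ∥ inner = 3b 35 38 ∥ 03 07.
Outer hash (tag): sum = 59+53+56+3+7 = 178 → 00 b2.

00b2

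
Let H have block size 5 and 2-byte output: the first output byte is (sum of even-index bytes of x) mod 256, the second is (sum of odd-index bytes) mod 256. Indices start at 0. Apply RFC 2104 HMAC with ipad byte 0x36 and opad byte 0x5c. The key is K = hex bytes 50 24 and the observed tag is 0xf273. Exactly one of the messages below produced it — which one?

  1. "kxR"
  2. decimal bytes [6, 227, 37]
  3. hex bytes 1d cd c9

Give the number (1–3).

3

Key hex bytes 50 24 is 2 bytes ≤ B = 5; zero-pad to 5 bytes: K' = 50 24 00 00 00.
K' ⊕ ipad = 66 12 36 36 36; K' ⊕ opad = 0c 78 5c 5c 5c.
m1: inner = H(66 12 36 36 36 6b 78 52) = 4a 05; tag = H(0c 78 5c 5c 5c 4a 05) = c91e
m2: inner = H(66 12 36 36 36 06 e3 25) = b5 73; tag = H(0c 78 5c 5c 5c b5 73) = 3789
m3: inner = H(66 12 36 36 36 1d cd c9) = 9f 2e; tag = H(0c 78 5c 5c 5c 9f 2e) = f273 ← matches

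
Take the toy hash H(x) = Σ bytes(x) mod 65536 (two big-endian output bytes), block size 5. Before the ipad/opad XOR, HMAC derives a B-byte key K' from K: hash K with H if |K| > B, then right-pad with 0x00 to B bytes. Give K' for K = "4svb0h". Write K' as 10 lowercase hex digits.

0217000000

|K| = 6 > B = 5, so first hash the key.
H(K): sum = 52+115+118+98+48+104 = 535 → 02 17.
Zero-pad H(K) = 02 17 to 5 bytes: K' = 02 17 00 00 00.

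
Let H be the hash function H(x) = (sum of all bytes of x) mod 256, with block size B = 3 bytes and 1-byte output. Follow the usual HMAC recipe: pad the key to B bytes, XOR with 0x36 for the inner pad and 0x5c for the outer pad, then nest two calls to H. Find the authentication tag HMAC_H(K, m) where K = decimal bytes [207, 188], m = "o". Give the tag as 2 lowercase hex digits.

Key decimal bytes [207, 188] = cf bc is 2 bytes ≤ B = 3; zero-pad to 3 bytes: K' = cf bc 00.
K' ⊕ ipad = f9 8a 36.  K' ⊕ opad = 93 e0 5c.
Inner input = (K'⊕ipad) ∥ m = f9 8a 36 ∥ 6f.
Inner hash: sum = 249+138+54+111 = 552; mod 256 = 40 → 28.
Outer input = (K'⊕opad) ∥ inner = 93 e0 5c ∥ 28.
Outer hash (tag): sum = 147+224+92+40 = 503; mod 256 = 247 → f7.

f7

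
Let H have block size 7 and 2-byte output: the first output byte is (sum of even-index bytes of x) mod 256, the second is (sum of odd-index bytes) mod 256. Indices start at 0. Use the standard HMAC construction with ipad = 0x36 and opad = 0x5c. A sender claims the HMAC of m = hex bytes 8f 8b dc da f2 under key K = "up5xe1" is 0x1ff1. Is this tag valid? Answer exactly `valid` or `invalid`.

Key "up5xe1" = 75 70 35 78 65 31 is 6 bytes ≤ B = 7; zero-pad to 7 bytes: K' = 75 70 35 78 65 31 00.
K' ⊕ ipad = 43 46 03 4e 53 07 36; K' ⊕ opad = 29 2c 69 24 39 6d 5c.
Inner hash: even-index sum = 564 mod 256 = 52; odd-index sum = 760 mod 256 = 248 → 34 f8.
Outer hash (recomputed tag): even-index sum = 543 mod 256 = 31; odd-index sum = 241 mod 256 = 241 → 1f f1.
Recomputed tag = 1ff1; claimed = 1ff1 → match.

valid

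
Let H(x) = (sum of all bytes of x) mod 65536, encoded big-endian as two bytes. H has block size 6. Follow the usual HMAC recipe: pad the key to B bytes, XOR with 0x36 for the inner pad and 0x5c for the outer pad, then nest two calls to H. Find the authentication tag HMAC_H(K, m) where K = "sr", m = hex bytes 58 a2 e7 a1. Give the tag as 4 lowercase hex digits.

Key "sr" = 73 72 is 2 bytes ≤ B = 6; zero-pad to 6 bytes: K' = 73 72 00 00 00 00.
K' ⊕ ipad = 45 44 36 36 36 36.  K' ⊕ opad = 2f 2e 5c 5c 5c 5c.
Inner input = (K'⊕ipad) ∥ m = 45 44 36 36 36 36 ∥ 58 a2 e7 a1.
Inner hash: sum = 69+68+54+54+54+54+88+162+231+161 = 995 → 03 e3.
Outer input = (K'⊕opad) ∥ inner = 2f 2e 5c 5c 5c 5c ∥ 03 e3.
Outer hash (tag): sum = 47+46+92+92+92+92+3+227 = 691 → 02 b3.

02b3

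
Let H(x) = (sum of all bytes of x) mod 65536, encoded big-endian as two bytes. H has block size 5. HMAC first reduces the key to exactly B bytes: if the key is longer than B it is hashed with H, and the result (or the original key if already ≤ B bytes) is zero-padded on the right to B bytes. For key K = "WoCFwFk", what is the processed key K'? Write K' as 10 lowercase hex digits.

|K| = 7 > B = 5, so first hash the key.
H(K): sum = 87+111+67+70+119+70+107 = 631 → 02 77.
Zero-pad H(K) = 02 77 to 5 bytes: K' = 02 77 00 00 00.

0277000000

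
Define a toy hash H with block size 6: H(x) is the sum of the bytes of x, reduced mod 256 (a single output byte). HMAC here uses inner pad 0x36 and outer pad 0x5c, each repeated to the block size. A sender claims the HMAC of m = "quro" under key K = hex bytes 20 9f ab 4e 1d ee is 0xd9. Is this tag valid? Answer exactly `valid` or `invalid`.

valid

Key hex bytes 20 9f ab 4e 1d ee is exactly B = 6 bytes: K' = 20 9f ab 4e 1d ee.
K' ⊕ ipad = 16 a9 9d 78 2b d8; K' ⊕ opad = 7c c3 f7 12 41 b2.
Inner hash: sum = 22+169+157+120+43+216+113+117+114+111 = 1182; mod 256 = 158 → 9e.
Outer hash (recomputed tag): sum = 124+195+247+18+65+178+158 = 985; mod 256 = 217 → d9.
Recomputed tag = d9; claimed = d9 → match.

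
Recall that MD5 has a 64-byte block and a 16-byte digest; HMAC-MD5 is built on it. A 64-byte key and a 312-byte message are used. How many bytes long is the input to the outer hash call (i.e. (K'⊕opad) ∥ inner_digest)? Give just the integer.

80

Key is 64 ≤ 64 bytes, zero-padded: |K'| = 64.
Outer input = (K'⊕opad) ∥ H(inner) → 64 + 16 = 80 bytes.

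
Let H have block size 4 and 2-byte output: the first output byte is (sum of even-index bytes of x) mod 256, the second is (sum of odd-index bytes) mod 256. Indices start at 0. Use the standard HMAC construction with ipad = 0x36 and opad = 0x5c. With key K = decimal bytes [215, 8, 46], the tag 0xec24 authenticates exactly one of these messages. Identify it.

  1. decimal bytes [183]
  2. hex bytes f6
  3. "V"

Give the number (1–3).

2

Key decimal bytes [215, 8, 46] = d7 08 2e is 3 bytes ≤ B = 4; zero-pad to 4 bytes: K' = d7 08 2e 00.
K' ⊕ ipad = e1 3e 18 36; K' ⊕ opad = 8b 54 72 5c.
m1: inner = H(e1 3e 18 36 b7) = b0 74; tag = H(8b 54 72 5c b0 74) = ad24
m2: inner = H(e1 3e 18 36 f6) = ef 74; tag = H(8b 54 72 5c ef 74) = ec24 ← matches
m3: inner = H(e1 3e 18 36 56) = 4f 74; tag = H(8b 54 72 5c 4f 74) = 4c24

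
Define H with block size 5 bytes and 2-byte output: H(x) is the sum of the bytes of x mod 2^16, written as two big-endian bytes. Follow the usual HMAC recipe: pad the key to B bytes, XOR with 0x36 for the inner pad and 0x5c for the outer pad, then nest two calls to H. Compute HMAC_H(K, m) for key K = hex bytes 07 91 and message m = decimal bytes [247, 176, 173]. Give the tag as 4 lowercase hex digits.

030d

Key hex bytes 07 91 is 2 bytes ≤ B = 5; zero-pad to 5 bytes: K' = 07 91 00 00 00.
K' ⊕ ipad = 31 a7 36 36 36.  K' ⊕ opad = 5b cd 5c 5c 5c.
Inner input = (K'⊕ipad) ∥ m = 31 a7 36 36 36 ∥ f7 b0 ad.
Inner hash: sum = 49+167+54+54+54+247+176+173 = 974 → 03 ce.
Outer input = (K'⊕opad) ∥ inner = 5b cd 5c 5c 5c ∥ 03 ce.
Outer hash (tag): sum = 91+205+92+92+92+3+206 = 781 → 03 0d.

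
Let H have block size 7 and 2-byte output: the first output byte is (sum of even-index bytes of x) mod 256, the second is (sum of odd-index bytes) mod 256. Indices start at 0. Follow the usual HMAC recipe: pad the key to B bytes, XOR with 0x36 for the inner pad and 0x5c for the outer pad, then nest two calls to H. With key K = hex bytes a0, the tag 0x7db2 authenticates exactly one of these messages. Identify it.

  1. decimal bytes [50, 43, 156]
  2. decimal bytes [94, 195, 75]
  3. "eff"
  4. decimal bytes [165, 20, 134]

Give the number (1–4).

3

Key hex bytes a0 is 1 byte ≤ B = 7; zero-pad to 7 bytes: K' = a0 00 00 00 00 00 00.
K' ⊕ ipad = 96 36 36 36 36 36 36; K' ⊕ opad = fc 5c 5c 5c 5c 5c 5c.
m1: inner = H(96 36 36 36 36 36 36 32 2b 9c) = 63 70; tag = H(fc 5c 5c 5c 5c 5c 5c 63 70) = 8077
m2: inner = H(96 36 36 36 36 36 36 5e c3 4b) = fb 4b; tag = H(fc 5c 5c 5c 5c 5c 5c fb 4b) = 5b0f
m3: inner = H(96 36 36 36 36 36 36 65 66 66) = 9e 6d; tag = H(fc 5c 5c 5c 5c 5c 5c 9e 6d) = 7db2 ← matches
m4: inner = H(96 36 36 36 36 36 36 a5 14 86) = 4c cd; tag = H(fc 5c 5c 5c 5c 5c 5c 4c cd) = dd60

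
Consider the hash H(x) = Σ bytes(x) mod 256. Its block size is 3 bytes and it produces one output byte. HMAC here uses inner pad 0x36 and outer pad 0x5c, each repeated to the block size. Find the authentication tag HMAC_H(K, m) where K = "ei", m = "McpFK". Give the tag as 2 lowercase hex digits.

63

Key "ei" = 65 69 is 2 bytes ≤ B = 3; zero-pad to 3 bytes: K' = 65 69 00.
K' ⊕ ipad = 53 5f 36.  K' ⊕ opad = 39 35 5c.
Inner input = (K'⊕ipad) ∥ m = 53 5f 36 ∥ 4d 63 70 46 4b.
Inner hash: sum = 83+95+54+77+99+112+70+75 = 665; mod 256 = 153 → 99.
Outer input = (K'⊕opad) ∥ inner = 39 35 5c ∥ 99.
Outer hash (tag): sum = 57+53+92+153 = 355; mod 256 = 99 → 63.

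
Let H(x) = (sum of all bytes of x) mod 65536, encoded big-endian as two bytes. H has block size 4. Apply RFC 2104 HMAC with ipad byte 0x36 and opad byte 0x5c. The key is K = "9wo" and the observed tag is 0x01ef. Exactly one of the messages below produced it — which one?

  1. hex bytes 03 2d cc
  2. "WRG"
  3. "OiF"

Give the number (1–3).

Key "9wo" = 39 77 6f is 3 bytes ≤ B = 4; zero-pad to 4 bytes: K' = 39 77 6f 00.
K' ⊕ ipad = 0f 41 59 36; K' ⊕ opad = 65 2b 33 5c.
m1: inner = H(0f 41 59 36 03 2d cc) = 01 db; tag = H(65 2b 33 5c 01 db) = 01fb
m2: inner = H(0f 41 59 36 57 52 47) = 01 cf; tag = H(65 2b 33 5c 01 cf) = 01ef ← matches
m3: inner = H(0f 41 59 36 4f 69 46) = 01 dd; tag = H(65 2b 33 5c 01 dd) = 01fd

2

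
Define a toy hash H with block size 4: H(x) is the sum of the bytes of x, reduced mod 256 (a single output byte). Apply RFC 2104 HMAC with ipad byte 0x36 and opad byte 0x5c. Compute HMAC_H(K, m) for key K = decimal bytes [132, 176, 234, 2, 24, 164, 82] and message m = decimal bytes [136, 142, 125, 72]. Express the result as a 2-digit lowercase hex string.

Key decimal bytes [132, 176, 234, 2, 24, 164, 82] = 84 b0 ea 02 18 a4 52 is 7 bytes > B = 4, so hash it first: H(key) = 2e, then zero-pad to 4 bytes: K' = 2e 00 00 00.
K' ⊕ ipad = 18 36 36 36.  K' ⊕ opad = 72 5c 5c 5c.
Inner input = (K'⊕ipad) ∥ m = 18 36 36 36 ∥ 88 8e 7d 48.
Inner hash: sum = 24+54+54+54+136+142+125+72 = 661; mod 256 = 149 → 95.
Outer input = (K'⊕opad) ∥ inner = 72 5c 5c 5c ∥ 95.
Outer hash (tag): sum = 114+92+92+92+149 = 539; mod 256 = 27 → 1b.

1b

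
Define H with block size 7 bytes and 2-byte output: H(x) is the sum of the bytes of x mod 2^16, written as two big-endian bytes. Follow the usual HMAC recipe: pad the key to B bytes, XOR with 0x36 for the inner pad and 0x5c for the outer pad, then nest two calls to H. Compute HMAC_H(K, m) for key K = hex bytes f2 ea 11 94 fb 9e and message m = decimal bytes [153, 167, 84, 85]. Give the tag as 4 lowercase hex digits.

Key hex bytes f2 ea 11 94 fb 9e is 6 bytes ≤ B = 7; zero-pad to 7 bytes: K' = f2 ea 11 94 fb 9e 00.
K' ⊕ ipad = c4 dc 27 a2 cd a8 36.  K' ⊕ opad = ae b6 4d c8 a7 c2 5c.
Inner input = (K'⊕ipad) ∥ m = c4 dc 27 a2 cd a8 36 ∥ 99 a7 54 55.
Inner hash: sum = 196+220+39+162+205+168+54+153+167+84+85 = 1533 → 05 fd.
Outer input = (K'⊕opad) ∥ inner = ae b6 4d c8 a7 c2 5c ∥ 05 fd.
Outer hash (tag): sum = 174+182+77+200+167+194+92+5+253 = 1344 → 05 40.

0540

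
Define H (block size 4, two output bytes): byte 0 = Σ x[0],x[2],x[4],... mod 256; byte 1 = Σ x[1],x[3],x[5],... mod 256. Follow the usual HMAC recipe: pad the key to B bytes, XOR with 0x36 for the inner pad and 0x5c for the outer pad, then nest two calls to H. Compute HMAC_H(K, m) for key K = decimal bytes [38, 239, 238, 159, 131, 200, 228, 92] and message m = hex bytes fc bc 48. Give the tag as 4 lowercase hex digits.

4ac0

Key decimal bytes [38, 239, 238, 159, 131, 200, 228, 92] = 26 ef ee 9f 83 c8 e4 5c is 8 bytes > B = 4, so hash it first: H(key) = 7b b2, then zero-pad to 4 bytes: K' = 7b b2 00 00.
K' ⊕ ipad = 4d 84 36 36.  K' ⊕ opad = 27 ee 5c 5c.
Inner input = (K'⊕ipad) ∥ m = 4d 84 36 36 ∥ fc bc 48.
Inner hash: even-index sum = 455 mod 256 = 199; odd-index sum = 374 mod 256 = 118 → c7 76.
Outer input = (K'⊕opad) ∥ inner = 27 ee 5c 5c ∥ c7 76.
Outer hash (tag): even-index sum = 330 mod 256 = 74; odd-index sum = 448 mod 256 = 192 → 4a c0.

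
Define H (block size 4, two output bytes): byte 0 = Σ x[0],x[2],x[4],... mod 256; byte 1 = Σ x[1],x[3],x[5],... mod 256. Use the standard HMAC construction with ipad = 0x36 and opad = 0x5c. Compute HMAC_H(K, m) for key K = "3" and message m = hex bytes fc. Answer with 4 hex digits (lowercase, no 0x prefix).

0224

Key "3" = 33 is 1 byte ≤ B = 4; zero-pad to 4 bytes: K' = 33 00 00 00.
K' ⊕ ipad = 05 36 36 36.  K' ⊕ opad = 6f 5c 5c 5c.
Inner input = (K'⊕ipad) ∥ m = 05 36 36 36 ∥ fc.
Inner hash: even-index sum = 311 mod 256 = 55; odd-index sum = 108 mod 256 = 108 → 37 6c.
Outer input = (K'⊕opad) ∥ inner = 6f 5c 5c 5c ∥ 37 6c.
Outer hash (tag): even-index sum = 258 mod 256 = 2; odd-index sum = 292 mod 256 = 36 → 02 24.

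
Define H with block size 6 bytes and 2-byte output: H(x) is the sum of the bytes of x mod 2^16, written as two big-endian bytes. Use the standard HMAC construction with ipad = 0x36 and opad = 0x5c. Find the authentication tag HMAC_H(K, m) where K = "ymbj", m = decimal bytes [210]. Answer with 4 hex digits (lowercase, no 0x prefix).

Key "ymbj" = 79 6d 62 6a is 4 bytes ≤ B = 6; zero-pad to 6 bytes: K' = 79 6d 62 6a 00 00.
K' ⊕ ipad = 4f 5b 54 5c 36 36.  K' ⊕ opad = 25 31 3e 36 5c 5c.
Inner input = (K'⊕ipad) ∥ m = 4f 5b 54 5c 36 36 ∥ d2.
Inner hash: sum = 79+91+84+92+54+54+210 = 664 → 02 98.
Outer input = (K'⊕opad) ∥ inner = 25 31 3e 36 5c 5c ∥ 02 98.
Outer hash (tag): sum = 37+49+62+54+92+92+2+152 = 540 → 02 1c.

021c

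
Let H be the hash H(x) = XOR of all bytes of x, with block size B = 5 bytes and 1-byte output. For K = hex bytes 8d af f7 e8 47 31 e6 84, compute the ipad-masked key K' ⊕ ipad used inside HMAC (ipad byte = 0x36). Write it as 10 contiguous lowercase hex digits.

Key hex bytes 8d af f7 e8 47 31 e6 84 is 8 bytes > B = 5, so hash it first: H(key) = 29, then zero-pad to 5 bytes: K' = 29 00 00 00 00.
XOR each byte with 0x36: 29⊕36=1f, 00⊕36=36, 00⊕36=36, 00⊕36=36, 00⊕36=36.

1f36363636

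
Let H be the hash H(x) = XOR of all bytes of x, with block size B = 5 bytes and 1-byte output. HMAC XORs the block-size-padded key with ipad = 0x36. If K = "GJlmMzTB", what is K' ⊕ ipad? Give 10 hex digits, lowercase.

Key "GJlmMzTB" = 47 4a 6c 6d 4d 7a 54 42 is 8 bytes > B = 5, so hash it first: H(key) = 2d, then zero-pad to 5 bytes: K' = 2d 00 00 00 00.
XOR each byte with 0x36: 2d⊕36=1b, 00⊕36=36, 00⊕36=36, 00⊕36=36, 00⊕36=36.

1b36363636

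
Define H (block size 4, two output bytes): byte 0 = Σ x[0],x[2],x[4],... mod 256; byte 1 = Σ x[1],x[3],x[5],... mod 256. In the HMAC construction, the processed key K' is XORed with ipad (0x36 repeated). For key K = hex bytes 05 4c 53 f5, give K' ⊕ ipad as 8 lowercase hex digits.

337a65c3

Key hex bytes 05 4c 53 f5 is exactly B = 4 bytes: K' = 05 4c 53 f5.
XOR each byte with 0x36: 05⊕36=33, 4c⊕36=7a, 53⊕36=65, f5⊕36=c3.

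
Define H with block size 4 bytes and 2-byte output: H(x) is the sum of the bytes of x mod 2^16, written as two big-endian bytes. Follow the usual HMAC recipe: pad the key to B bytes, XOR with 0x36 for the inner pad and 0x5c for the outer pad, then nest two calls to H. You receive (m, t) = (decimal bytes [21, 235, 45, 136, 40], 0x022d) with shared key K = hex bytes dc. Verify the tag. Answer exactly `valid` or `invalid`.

invalid

Key hex bytes dc is 1 byte ≤ B = 4; zero-pad to 4 bytes: K' = dc 00 00 00.
K' ⊕ ipad = ea 36 36 36; K' ⊕ opad = 80 5c 5c 5c.
Inner hash: sum = 234+54+54+54+21+235+45+136+40 = 873 → 03 69.
Outer hash (recomputed tag): sum = 128+92+92+92+3+105 = 512 → 02 00.
Recomputed tag = 0200; claimed = 022d → mismatch.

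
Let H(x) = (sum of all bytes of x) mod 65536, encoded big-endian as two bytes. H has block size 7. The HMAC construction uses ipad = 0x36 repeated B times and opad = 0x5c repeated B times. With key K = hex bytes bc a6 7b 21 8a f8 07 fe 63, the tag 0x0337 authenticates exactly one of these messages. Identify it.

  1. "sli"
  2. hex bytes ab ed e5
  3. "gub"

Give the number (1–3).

Key hex bytes bc a6 7b 21 8a f8 07 fe 63 is 9 bytes > B = 7, so hash it first: H(key) = 04 e8, then zero-pad to 7 bytes: K' = 04 e8 00 00 00 00 00.
K' ⊕ ipad = 32 de 36 36 36 36 36; K' ⊕ opad = 58 b4 5c 5c 5c 5c 5c.
m1: inner = H(32 de 36 36 36 36 36 73 6c 69) = 03 66; tag = H(58 b4 5c 5c 5c 5c 5c 03 66) = 0341
m2: inner = H(32 de 36 36 36 36 36 ab ed e5) = 04 9b; tag = H(58 b4 5c 5c 5c 5c 5c 04 9b) = 0377
m3: inner = H(32 de 36 36 36 36 36 67 75 62) = 03 5c; tag = H(58 b4 5c 5c 5c 5c 5c 03 5c) = 0337 ← matches

3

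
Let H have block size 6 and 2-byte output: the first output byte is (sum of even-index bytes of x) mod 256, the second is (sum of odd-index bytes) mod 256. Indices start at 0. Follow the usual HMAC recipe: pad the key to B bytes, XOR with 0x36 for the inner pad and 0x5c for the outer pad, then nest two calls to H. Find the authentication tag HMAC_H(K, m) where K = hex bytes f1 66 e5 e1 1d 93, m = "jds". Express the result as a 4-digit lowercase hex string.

Key hex bytes f1 66 e5 e1 1d 93 is exactly B = 6 bytes: K' = f1 66 e5 e1 1d 93.
K' ⊕ ipad = c7 50 d3 d7 2b a5.  K' ⊕ opad = ad 3a b9 bd 41 cf.
Inner input = (K'⊕ipad) ∥ m = c7 50 d3 d7 2b a5 ∥ 6a 64 73.
Inner hash: even-index sum = 674 mod 256 = 162; odd-index sum = 560 mod 256 = 48 → a2 30.
Outer input = (K'⊕opad) ∥ inner = ad 3a b9 bd 41 cf ∥ a2 30.
Outer hash (tag): even-index sum = 585 mod 256 = 73; odd-index sum = 502 mod 256 = 246 → 49 f6.

49f6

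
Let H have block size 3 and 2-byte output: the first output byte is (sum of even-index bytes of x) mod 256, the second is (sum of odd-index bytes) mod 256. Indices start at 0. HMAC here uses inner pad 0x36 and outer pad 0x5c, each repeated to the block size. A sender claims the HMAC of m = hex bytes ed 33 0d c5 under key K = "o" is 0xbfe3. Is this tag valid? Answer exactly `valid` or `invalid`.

Key "o" = 6f is 1 byte ≤ B = 3; zero-pad to 3 bytes: K' = 6f 00 00.
K' ⊕ ipad = 59 36 36; K' ⊕ opad = 33 5c 5c.
Inner hash: even-index sum = 391 mod 256 = 135; odd-index sum = 304 mod 256 = 48 → 87 30.
Outer hash (recomputed tag): even-index sum = 191 mod 256 = 191; odd-index sum = 227 mod 256 = 227 → bf e3.
Recomputed tag = bfe3; claimed = bfe3 → match.

valid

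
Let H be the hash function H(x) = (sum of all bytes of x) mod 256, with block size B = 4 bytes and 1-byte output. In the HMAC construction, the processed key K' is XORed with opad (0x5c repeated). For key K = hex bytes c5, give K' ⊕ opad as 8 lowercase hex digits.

995c5c5c

Key hex bytes c5 is 1 byte ≤ B = 4; zero-pad to 4 bytes: K' = c5 00 00 00.
XOR each byte with 0x5c: c5⊕5c=99, 00⊕5c=5c, 00⊕5c=5c, 00⊕5c=5c.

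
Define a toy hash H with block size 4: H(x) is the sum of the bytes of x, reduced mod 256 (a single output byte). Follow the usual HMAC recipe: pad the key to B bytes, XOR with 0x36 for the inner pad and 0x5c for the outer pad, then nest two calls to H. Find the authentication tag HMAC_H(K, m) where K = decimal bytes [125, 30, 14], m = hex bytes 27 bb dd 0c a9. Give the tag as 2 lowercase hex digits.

Key decimal bytes [125, 30, 14] = 7d 1e 0e is 3 bytes ≤ B = 4; zero-pad to 4 bytes: K' = 7d 1e 0e 00.
K' ⊕ ipad = 4b 28 38 36.  K' ⊕ opad = 21 42 52 5c.
Inner input = (K'⊕ipad) ∥ m = 4b 28 38 36 ∥ 27 bb dd 0c a9.
Inner hash: sum = 75+40+56+54+39+187+221+12+169 = 853; mod 256 = 85 → 55.
Outer input = (K'⊕opad) ∥ inner = 21 42 52 5c ∥ 55.
Outer hash (tag): sum = 33+66+82+92+85 = 358; mod 256 = 102 → 66.

66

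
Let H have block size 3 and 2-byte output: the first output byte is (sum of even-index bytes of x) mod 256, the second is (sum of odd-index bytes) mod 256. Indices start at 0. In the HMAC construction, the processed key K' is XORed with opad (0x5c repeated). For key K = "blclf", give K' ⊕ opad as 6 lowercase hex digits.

Key "blclf" = 62 6c 63 6c 66 is 5 bytes > B = 3, so hash it first: H(key) = 2b d8, then zero-pad to 3 bytes: K' = 2b d8 00.
XOR each byte with 0x5c: 2b⊕5c=77, d8⊕5c=84, 00⊕5c=5c.

77845c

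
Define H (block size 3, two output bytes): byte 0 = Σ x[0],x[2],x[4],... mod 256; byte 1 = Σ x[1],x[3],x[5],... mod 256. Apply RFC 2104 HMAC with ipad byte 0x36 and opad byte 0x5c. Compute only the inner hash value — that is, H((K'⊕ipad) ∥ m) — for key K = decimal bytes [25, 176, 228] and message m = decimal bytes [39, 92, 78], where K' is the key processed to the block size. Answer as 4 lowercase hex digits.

Key decimal bytes [25, 176, 228] = 19 b0 e4 is exactly B = 3 bytes: K' = 19 b0 e4.
K' ⊕ ipad = 2f 86 d2.
Inner input = 2f 86 d2 ∥ 27 5c 4e.
Inner hash: even-index sum = 349 mod 256 = 93; odd-index sum = 251 mod 256 = 251 → 5d fb.

5dfb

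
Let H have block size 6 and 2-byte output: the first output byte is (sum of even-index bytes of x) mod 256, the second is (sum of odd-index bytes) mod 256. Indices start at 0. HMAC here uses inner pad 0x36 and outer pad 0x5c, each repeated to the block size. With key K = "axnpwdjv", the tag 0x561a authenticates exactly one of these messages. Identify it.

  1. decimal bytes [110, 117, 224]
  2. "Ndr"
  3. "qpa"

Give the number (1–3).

Key "axnpwdjv" = 61 78 6e 70 77 64 6a 76 is 8 bytes > B = 6, so hash it first: H(key) = b0 c2, then zero-pad to 6 bytes: K' = b0 c2 00 00 00 00.
K' ⊕ ipad = 86 f4 36 36 36 36; K' ⊕ opad = ec 9e 5c 5c 5c 5c.
m1: inner = H(86 f4 36 36 36 36 6e 75 e0) = 40 d5; tag = H(ec 9e 5c 5c 5c 5c 40 d5) = e42b
m2: inner = H(86 f4 36 36 36 36 4e 64 72) = b2 c4; tag = H(ec 9e 5c 5c 5c 5c b2 c4) = 561a ← matches
m3: inner = H(86 f4 36 36 36 36 71 70 61) = c4 d0; tag = H(ec 9e 5c 5c 5c 5c c4 d0) = 6826

2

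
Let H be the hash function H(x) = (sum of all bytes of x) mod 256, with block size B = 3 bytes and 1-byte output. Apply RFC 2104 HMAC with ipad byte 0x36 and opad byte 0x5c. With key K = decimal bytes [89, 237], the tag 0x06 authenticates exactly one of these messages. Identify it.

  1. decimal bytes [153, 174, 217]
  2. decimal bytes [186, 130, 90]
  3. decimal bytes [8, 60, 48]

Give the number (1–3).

Key decimal bytes [89, 237] = 59 ed is 2 bytes ≤ B = 3; zero-pad to 3 bytes: K' = 59 ed 00.
K' ⊕ ipad = 6f db 36; K' ⊕ opad = 05 b1 5c.
m1: inner = H(6f db 36 99 ae d9) = a0; tag = H(05 b1 5c a0) = b2
m2: inner = H(6f db 36 ba 82 5a) = 16; tag = H(05 b1 5c 16) = 28
m3: inner = H(6f db 36 08 3c 30) = f4; tag = H(05 b1 5c f4) = 06 ← matches

3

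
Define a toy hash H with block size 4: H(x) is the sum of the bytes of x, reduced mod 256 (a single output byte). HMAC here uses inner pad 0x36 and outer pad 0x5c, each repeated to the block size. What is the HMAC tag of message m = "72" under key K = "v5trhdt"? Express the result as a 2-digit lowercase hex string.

Key "v5trhdt" = 76 35 74 72 68 64 74 is 7 bytes > B = 4, so hash it first: H(key) = d1, then zero-pad to 4 bytes: K' = d1 00 00 00.
K' ⊕ ipad = e7 36 36 36.  K' ⊕ opad = 8d 5c 5c 5c.
Inner input = (K'⊕ipad) ∥ m = e7 36 36 36 ∥ 37 32.
Inner hash: sum = 231+54+54+54+55+50 = 498; mod 256 = 242 → f2.
Outer input = (K'⊕opad) ∥ inner = 8d 5c 5c 5c ∥ f2.
Outer hash (tag): sum = 141+92+92+92+242 = 659; mod 256 = 147 → 93.

93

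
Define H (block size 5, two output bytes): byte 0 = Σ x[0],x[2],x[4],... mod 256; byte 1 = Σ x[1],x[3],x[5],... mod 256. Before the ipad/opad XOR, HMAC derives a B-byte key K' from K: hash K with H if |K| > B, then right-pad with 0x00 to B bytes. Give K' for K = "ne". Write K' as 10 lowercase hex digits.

6e65000000

Key "ne" = 6e 65 is 2 bytes ≤ B = 5; zero-pad to 5 bytes: K' = 6e 65 00 00 00.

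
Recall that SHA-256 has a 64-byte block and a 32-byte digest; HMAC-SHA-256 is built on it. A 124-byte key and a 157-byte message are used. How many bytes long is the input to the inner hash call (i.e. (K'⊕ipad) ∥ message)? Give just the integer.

221

Key is 124 > 64 bytes, so it is hashed to 32 bytes then zero-padded to 64: |K'| = 64.
Inner input = (K'⊕ipad) ∥ m → 64 + 157 = 221 bytes.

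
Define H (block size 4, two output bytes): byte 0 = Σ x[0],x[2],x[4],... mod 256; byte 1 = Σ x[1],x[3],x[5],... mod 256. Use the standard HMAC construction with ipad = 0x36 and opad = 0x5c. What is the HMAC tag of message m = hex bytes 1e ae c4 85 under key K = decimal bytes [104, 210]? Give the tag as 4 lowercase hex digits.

0637

Key decimal bytes [104, 210] = 68 d2 is 2 bytes ≤ B = 4; zero-pad to 4 bytes: K' = 68 d2 00 00.
K' ⊕ ipad = 5e e4 36 36.  K' ⊕ opad = 34 8e 5c 5c.
Inner input = (K'⊕ipad) ∥ m = 5e e4 36 36 ∥ 1e ae c4 85.
Inner hash: even-index sum = 374 mod 256 = 118; odd-index sum = 589 mod 256 = 77 → 76 4d.
Outer input = (K'⊕opad) ∥ inner = 34 8e 5c 5c ∥ 76 4d.
Outer hash (tag): even-index sum = 262 mod 256 = 6; odd-index sum = 311 mod 256 = 55 → 06 37.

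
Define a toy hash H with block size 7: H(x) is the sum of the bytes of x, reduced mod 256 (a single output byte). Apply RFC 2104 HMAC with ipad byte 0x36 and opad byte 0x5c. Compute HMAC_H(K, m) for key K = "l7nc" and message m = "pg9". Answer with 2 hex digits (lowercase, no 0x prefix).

da

Key "l7nc" = 6c 37 6e 63 is 4 bytes ≤ B = 7; zero-pad to 7 bytes: K' = 6c 37 6e 63 00 00 00.
K' ⊕ ipad = 5a 01 58 55 36 36 36.  K' ⊕ opad = 30 6b 32 3f 5c 5c 5c.
Inner input = (K'⊕ipad) ∥ m = 5a 01 58 55 36 36 36 ∥ 70 67 39.
Inner hash: sum = 90+1+88+85+54+54+54+112+103+57 = 698; mod 256 = 186 → ba.
Outer input = (K'⊕opad) ∥ inner = 30 6b 32 3f 5c 5c 5c ∥ ba.
Outer hash (tag): sum = 48+107+50+63+92+92+92+186 = 730; mod 256 = 218 → da.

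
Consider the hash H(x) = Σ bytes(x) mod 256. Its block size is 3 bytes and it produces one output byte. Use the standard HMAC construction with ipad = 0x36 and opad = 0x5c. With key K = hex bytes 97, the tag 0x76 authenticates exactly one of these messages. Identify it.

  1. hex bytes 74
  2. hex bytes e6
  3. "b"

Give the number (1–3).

2

Key hex bytes 97 is 1 byte ≤ B = 3; zero-pad to 3 bytes: K' = 97 00 00.
K' ⊕ ipad = a1 36 36; K' ⊕ opad = cb 5c 5c.
m1: inner = H(a1 36 36 74) = 81; tag = H(cb 5c 5c 81) = 04
m2: inner = H(a1 36 36 e6) = f3; tag = H(cb 5c 5c f3) = 76 ← matches
m3: inner = H(a1 36 36 62) = 6f; tag = H(cb 5c 5c 6f) = f2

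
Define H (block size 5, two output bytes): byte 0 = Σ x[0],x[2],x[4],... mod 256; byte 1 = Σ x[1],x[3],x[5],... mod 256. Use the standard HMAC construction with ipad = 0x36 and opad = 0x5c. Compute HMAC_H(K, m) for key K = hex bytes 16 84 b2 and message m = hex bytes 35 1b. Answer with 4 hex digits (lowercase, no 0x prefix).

Key hex bytes 16 84 b2 is 3 bytes ≤ B = 5; zero-pad to 5 bytes: K' = 16 84 b2 00 00.
K' ⊕ ipad = 20 b2 84 36 36.  K' ⊕ opad = 4a d8 ee 5c 5c.
Inner input = (K'⊕ipad) ∥ m = 20 b2 84 36 36 ∥ 35 1b.
Inner hash: even-index sum = 245 mod 256 = 245; odd-index sum = 285 mod 256 = 29 → f5 1d.
Outer input = (K'⊕opad) ∥ inner = 4a d8 ee 5c 5c ∥ f5 1d.
Outer hash (tag): even-index sum = 433 mod 256 = 177; odd-index sum = 553 mod 256 = 41 → b1 29.

b129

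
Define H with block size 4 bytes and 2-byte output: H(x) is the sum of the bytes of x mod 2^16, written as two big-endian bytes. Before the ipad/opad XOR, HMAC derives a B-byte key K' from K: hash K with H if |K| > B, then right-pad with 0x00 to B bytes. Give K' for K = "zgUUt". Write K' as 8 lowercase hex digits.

|K| = 5 > B = 4, so first hash the key.
H(K): sum = 122+103+85+85+116 = 511 → 01 ff.
Zero-pad H(K) = 01 ff to 4 bytes: K' = 01 ff 00 00.

01ff0000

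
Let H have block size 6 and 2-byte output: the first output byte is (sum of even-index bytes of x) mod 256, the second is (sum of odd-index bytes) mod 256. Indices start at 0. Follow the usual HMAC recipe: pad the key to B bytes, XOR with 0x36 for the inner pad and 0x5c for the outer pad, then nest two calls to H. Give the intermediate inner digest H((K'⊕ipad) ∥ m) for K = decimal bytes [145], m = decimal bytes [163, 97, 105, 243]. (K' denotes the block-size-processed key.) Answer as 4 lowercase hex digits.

Key decimal bytes [145] = 91 is 1 byte ≤ B = 6; zero-pad to 6 bytes: K' = 91 00 00 00 00 00.
K' ⊕ ipad = a7 36 36 36 36 36.
Inner input = a7 36 36 36 36 36 ∥ a3 61 69 f3.
Inner hash: even-index sum = 543 mod 256 = 31; odd-index sum = 502 mod 256 = 246 → 1f f6.

1ff6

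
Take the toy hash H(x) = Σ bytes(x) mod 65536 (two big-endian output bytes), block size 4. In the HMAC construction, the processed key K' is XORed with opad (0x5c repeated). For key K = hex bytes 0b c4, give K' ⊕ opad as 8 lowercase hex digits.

57985c5c

Key hex bytes 0b c4 is 2 bytes ≤ B = 4; zero-pad to 4 bytes: K' = 0b c4 00 00.
XOR each byte with 0x5c: 0b⊕5c=57, c4⊕5c=98, 00⊕5c=5c, 00⊕5c=5c.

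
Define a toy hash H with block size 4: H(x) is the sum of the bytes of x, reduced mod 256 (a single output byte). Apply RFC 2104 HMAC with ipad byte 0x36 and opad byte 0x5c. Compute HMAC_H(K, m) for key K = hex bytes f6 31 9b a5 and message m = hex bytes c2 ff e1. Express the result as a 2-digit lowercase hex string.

Key hex bytes f6 31 9b a5 is exactly B = 4 bytes: K' = f6 31 9b a5.
K' ⊕ ipad = c0 07 ad 93.  K' ⊕ opad = aa 6d c7 f9.
Inner input = (K'⊕ipad) ∥ m = c0 07 ad 93 ∥ c2 ff e1.
Inner hash: sum = 192+7+173+147+194+255+225 = 1193; mod 256 = 169 → a9.
Outer input = (K'⊕opad) ∥ inner = aa 6d c7 f9 ∥ a9.
Outer hash (tag): sum = 170+109+199+249+169 = 896; mod 256 = 128 → 80.

80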